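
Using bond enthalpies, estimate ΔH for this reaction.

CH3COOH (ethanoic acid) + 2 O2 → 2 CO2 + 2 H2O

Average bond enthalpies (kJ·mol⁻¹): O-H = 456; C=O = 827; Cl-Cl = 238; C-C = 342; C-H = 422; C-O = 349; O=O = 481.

ΔH ≈ −930 kJ

Bonds broken (reactants):
  C-C: 1 × 342 = 342
  C-H: 3 × 422 = 1266
  C-O: 1 × 349 = 349
  C=O: 1 × 827 = 827
  O-H: 1 × 456 = 456
  O=O: 2 × 481 = 962
  Σ(broken) = 4202 kJ
Bonds formed (products):
  C=O: 4 × 827 = 3308
  O-H: 4 × 456 = 1824
  Σ(formed) = 5132 kJ
ΔH = Σ(broken) − Σ(formed) = 4202 − 5132 = −930 kJ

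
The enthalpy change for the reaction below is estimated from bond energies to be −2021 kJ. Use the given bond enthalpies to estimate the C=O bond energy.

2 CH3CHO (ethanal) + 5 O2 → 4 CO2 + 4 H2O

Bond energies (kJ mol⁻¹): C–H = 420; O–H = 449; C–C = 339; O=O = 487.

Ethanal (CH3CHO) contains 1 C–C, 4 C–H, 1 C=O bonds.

Let D be the C=O bond energy.
Σ(broken) = 2×339 + 8×420 + 2×D + 5×487 = 6473 + 2D
Σ(formed) = 8×D + 8×449 = 3592 + 8D
ΔH = Σ(broken) − Σ(formed) = (6473 + 2D) − (3592 + 8D) = +2881 − 6D
Setting this equal to −2021 kJ gives 6D = 4902, so D = 817 kJ/mol.

D(C=O) ≈ 817 kJ/mol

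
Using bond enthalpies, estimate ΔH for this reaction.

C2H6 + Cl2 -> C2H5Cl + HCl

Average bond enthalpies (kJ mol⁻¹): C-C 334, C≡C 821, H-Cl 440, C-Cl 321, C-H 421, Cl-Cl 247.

ΔH ≈ −93 kJ

Bonds broken (reactants):
  C-C: 1 × 334 = 334
  C-H: 6 × 421 = 2526
  Cl-Cl: 1 × 247 = 247
  Σ(broken) = 3107 kJ
Bonds formed (products):
  C-C: 1 × 334 = 334
  C-Cl: 1 × 321 = 321
  C-H: 5 × 421 = 2105
  H-Cl: 1 × 440 = 440
  Σ(formed) = 3200 kJ
ΔH = Σ(broken) − Σ(formed) = 3107 − 3200 = −93 kJ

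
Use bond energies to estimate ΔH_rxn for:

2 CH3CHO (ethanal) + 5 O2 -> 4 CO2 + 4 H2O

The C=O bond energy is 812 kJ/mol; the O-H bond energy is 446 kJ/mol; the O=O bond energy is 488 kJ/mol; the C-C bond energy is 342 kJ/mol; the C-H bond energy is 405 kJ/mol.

Bonds broken (reactants):
  C-C: 2 × 342 = 684
  C-H: 8 × 405 = 3240
  C=O: 2 × 812 = 1624
  O=O: 5 × 488 = 2440
  Σ(broken) = 7988 kJ
Bonds formed (products):
  C=O: 8 × 812 = 6496
  O-H: 8 × 446 = 3568
  Σ(formed) = 10064 kJ
ΔH = Σ(broken) − Σ(formed) = 7988 − 10064 = −2076 kJ

ΔH ≈ −2076 kJ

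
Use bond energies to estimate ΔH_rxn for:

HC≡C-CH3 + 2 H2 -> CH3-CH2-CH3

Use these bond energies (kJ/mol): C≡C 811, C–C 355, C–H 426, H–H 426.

Bonds broken (reactants):
  C≡C: 1 × 811 = 811
  C–C: 1 × 355 = 355
  C–H: 4 × 426 = 1704
  H–H: 2 × 426 = 852
  Σ(broken) = 3722 kJ
Bonds formed (products):
  C–C: 2 × 355 = 710
  C–H: 8 × 426 = 3408
  Σ(formed) = 4118 kJ
ΔH = Σ(broken) − Σ(formed) = 3722 − 4118 = −396 kJ

ΔH ≈ −396 kJ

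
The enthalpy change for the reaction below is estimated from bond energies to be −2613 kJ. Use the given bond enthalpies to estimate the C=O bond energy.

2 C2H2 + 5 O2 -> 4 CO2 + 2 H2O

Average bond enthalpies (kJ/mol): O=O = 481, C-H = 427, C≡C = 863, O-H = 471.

Let D be the C=O bond energy.
Σ(broken) = 2×863 + 4×427 + 5×481 = 5839
Σ(formed) = 8×D + 4×471 = 1884 + 8D
ΔH = Σ(broken) − Σ(formed) = (5839) − (1884 + 8D) = +3955 − 8D
Setting this equal to −2613 kJ gives 8D = 6568, so D = 821 kJ/mol.

D(C=O) ≈ 821 kJ/mol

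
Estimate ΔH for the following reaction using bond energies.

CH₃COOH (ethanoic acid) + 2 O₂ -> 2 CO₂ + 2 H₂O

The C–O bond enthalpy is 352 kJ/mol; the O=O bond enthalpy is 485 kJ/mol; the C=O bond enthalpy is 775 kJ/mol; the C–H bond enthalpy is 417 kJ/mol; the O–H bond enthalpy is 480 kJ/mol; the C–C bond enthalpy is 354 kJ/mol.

ΔH ≈ −838 kJ

Bonds broken (reactants):
  C–C: 1 × 354 = 354
  C–H: 3 × 417 = 1251
  C–O: 1 × 352 = 352
  C=O: 1 × 775 = 775
  O–H: 1 × 480 = 480
  O=O: 2 × 485 = 970
  Σ(broken) = 4182 kJ
Bonds formed (products):
  C=O: 4 × 775 = 3100
  O–H: 4 × 480 = 1920
  Σ(formed) = 5020 kJ
ΔH = Σ(broken) − Σ(formed) = 4182 − 5020 = −838 kJ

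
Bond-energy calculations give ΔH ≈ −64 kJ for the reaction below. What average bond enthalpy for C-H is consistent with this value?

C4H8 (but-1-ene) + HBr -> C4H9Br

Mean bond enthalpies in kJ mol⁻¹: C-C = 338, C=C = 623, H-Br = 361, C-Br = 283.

D(C-H) ≈ 427 kJ/mol

Let D be the C-H bond energy.
Σ(broken) = 2×338 + 8×D + 1×623 + 1×361 = 1660 + 8D
Σ(formed) = 1×283 + 3×338 + 9×D = 1297 + 9D
ΔH = Σ(broken) − Σ(formed) = (1660 + 8D) − (1297 + 9D) = +363 − D
Setting this equal to −64 kJ gives D = 427 kJ/mol.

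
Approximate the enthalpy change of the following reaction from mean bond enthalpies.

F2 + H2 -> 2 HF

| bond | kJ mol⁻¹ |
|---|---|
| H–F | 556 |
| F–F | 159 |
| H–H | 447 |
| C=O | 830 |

ΔH ≈ −506 kJ

Bonds broken (reactants):
  F–F: 1 × 159 = 159
  H–H: 1 × 447 = 447
  Σ(broken) = 606 kJ
Bonds formed (products):
  H–F: 2 × 556 = 1112
  Σ(formed) = 1112 kJ
ΔH = Σ(broken) − Σ(formed) = 606 − 1112 = −506 kJ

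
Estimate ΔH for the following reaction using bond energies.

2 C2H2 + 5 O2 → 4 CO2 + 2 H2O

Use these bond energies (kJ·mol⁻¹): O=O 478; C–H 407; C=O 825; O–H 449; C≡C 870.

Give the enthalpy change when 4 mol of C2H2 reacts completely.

Bonds broken (reactants):
  C≡C: 2 × 870 = 1740
  C–H: 4 × 407 = 1628
  O=O: 5 × 478 = 2390
  Σ(broken) = 5758 kJ
Bonds formed (products):
  C=O: 8 × 825 = 6600
  O–H: 4 × 449 = 1796
  Σ(formed) = 8396 kJ
ΔH = Σ(broken) − Σ(formed) = 5758 − 8396 = −2638 kJ
For 2× the reaction as written: 2 × (−2638) = −5276 kJ

ΔH = −5276 kJ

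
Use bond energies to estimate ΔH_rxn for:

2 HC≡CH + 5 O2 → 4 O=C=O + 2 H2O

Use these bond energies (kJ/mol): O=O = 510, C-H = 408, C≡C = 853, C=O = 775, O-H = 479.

Bonds broken (reactants):
  C≡C: 2 × 853 = 1706
  C-H: 4 × 408 = 1632
  O=O: 5 × 510 = 2550
  Σ(broken) = 5888 kJ
Bonds formed (products):
  C=O: 8 × 775 = 6200
  O-H: 4 × 479 = 1916
  Σ(formed) = 8116 kJ
ΔH = Σ(broken) − Σ(formed) = 5888 − 8116 = −2228 kJ

ΔH ≈ −2228 kJ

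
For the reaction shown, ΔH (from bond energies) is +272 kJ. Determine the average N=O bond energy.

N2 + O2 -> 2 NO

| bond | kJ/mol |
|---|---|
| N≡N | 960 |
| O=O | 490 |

Let D be the N=O bond energy.
Σ(broken) = 1×960 + 1×490 = 1450
Σ(formed) = 2×D = 2D
ΔH = Σ(broken) − Σ(formed) = (1450) − (2D) = +1450 − 2D
Setting this equal to +272 kJ gives 2D = 1178, so D = 589 kJ/mol.

D(N=O) ≈ 589 kJ/mol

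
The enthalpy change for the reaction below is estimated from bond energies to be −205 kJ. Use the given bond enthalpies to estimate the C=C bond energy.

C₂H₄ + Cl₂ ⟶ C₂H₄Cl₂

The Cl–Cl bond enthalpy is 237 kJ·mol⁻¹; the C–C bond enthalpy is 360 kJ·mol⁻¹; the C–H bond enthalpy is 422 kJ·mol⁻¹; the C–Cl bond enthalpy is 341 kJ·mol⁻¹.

Let D be the C=C bond energy.
Σ(broken) = 4×422 + 1×D + 1×237 = 1925 + D
Σ(formed) = 1×360 + 2×341 + 4×422 = 2730
ΔH = Σ(broken) − Σ(formed) = (1925 + D) − (2730) = −805 + D
Setting this equal to −205 kJ gives D = 600 kJ/mol.

D(C=C) ≈ 600 kJ/mol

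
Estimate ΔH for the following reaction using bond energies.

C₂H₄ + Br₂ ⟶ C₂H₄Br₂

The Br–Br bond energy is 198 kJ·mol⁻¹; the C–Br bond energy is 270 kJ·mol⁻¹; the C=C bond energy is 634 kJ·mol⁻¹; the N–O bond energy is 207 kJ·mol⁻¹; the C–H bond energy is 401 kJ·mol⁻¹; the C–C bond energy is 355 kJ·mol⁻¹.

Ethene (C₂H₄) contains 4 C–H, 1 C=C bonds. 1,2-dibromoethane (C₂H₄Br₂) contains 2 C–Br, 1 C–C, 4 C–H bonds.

Bonds broken (reactants):
  Br–Br: 1 × 198 = 198
  C–H: 4 × 401 = 1604
  C=C: 1 × 634 = 634
  Σ(broken) = 2436 kJ
Bonds formed (products):
  C–Br: 2 × 270 = 540
  C–C: 1 × 355 = 355
  C–H: 4 × 401 = 1604
  Σ(formed) = 2499 kJ
ΔH = Σ(broken) − Σ(formed) = 2436 − 2499 = −63 kJ

ΔH ≈ −63 kJ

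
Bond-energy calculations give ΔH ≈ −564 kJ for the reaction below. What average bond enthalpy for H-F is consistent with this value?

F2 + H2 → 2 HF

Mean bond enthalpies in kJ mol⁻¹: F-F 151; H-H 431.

Let D be the H-F bond energy.
Σ(broken) = 1×151 + 1×431 = 582
Σ(formed) = 2×D = 2D
ΔH = Σ(broken) − Σ(formed) = (582) − (2D) = +582 − 2D
Setting this equal to −564 kJ gives 2D = 1146, so D = 573 kJ/mol.

D(H-F) ≈ 573 kJ/mol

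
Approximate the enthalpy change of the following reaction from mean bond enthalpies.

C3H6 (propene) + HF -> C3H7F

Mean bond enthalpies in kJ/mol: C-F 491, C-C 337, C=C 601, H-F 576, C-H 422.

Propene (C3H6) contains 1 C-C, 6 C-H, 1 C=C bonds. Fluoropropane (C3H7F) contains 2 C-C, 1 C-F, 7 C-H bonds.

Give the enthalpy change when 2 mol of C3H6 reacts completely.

ΔH = −146 kJ

Bonds broken (reactants):
  C-C: 1 × 337 = 337
  C-H: 6 × 422 = 2532
  C=C: 1 × 601 = 601
  H-F: 1 × 576 = 576
  Σ(broken) = 4046 kJ
Bonds formed (products):
  C-C: 2 × 337 = 674
  C-F: 1 × 491 = 491
  C-H: 7 × 422 = 2954
  Σ(formed) = 4119 kJ
ΔH = Σ(broken) − Σ(formed) = 4046 − 4119 = −73 kJ
For 2× the reaction as written: 2 × (−73) = −146 kJ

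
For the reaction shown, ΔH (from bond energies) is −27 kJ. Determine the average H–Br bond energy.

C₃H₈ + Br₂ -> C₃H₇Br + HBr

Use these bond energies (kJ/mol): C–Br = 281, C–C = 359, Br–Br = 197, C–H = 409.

D(H–Br) ≈ 352 kJ/mol

Let D be the H–Br bond energy.
Σ(broken) = 1×197 + 2×359 + 8×409 = 4187
Σ(formed) = 1×281 + 2×359 + 7×409 + 1×D = 3862 + D
ΔH = Σ(broken) − Σ(formed) = (4187) − (3862 + D) = +325 − D
Setting this equal to −27 kJ gives D = 352 kJ/mol.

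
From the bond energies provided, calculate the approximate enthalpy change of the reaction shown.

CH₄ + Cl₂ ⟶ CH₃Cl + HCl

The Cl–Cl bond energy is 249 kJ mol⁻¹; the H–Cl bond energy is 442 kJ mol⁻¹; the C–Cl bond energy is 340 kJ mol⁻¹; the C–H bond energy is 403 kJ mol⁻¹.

ΔH ≈ −130 kJ

Bonds broken (reactants):
  C–H: 4 × 403 = 1612
  Cl–Cl: 1 × 249 = 249
  Σ(broken) = 1861 kJ
Bonds formed (products):
  C–Cl: 1 × 340 = 340
  C–H: 3 × 403 = 1209
  H–Cl: 1 × 442 = 442
  Σ(formed) = 1991 kJ
ΔH = Σ(broken) − Σ(formed) = 1861 − 1991 = −130 kJ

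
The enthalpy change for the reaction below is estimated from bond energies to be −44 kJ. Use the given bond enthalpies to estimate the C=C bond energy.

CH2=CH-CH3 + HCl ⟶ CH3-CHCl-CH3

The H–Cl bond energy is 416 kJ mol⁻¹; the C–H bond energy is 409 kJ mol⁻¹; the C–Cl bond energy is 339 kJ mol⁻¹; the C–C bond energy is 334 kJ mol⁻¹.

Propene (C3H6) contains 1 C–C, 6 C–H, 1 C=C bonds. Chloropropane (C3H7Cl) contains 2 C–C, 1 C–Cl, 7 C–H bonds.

D(C=C) ≈ 622 kJ/mol

Let D be the C=C bond energy.
Σ(broken) = 1×334 + 6×409 + 1×D + 1×416 = 3204 + D
Σ(formed) = 2×334 + 1×339 + 7×409 = 3870
ΔH = Σ(broken) − Σ(formed) = (3204 + D) − (3870) = −666 + D
Setting this equal to −44 kJ gives D = 622 kJ/mol.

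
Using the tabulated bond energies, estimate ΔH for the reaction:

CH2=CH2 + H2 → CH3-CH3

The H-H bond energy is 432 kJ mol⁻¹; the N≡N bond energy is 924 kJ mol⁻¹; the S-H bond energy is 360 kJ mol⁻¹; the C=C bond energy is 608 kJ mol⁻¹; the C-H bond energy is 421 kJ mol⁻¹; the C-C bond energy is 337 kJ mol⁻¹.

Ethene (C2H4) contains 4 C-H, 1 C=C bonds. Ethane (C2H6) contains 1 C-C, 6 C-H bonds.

ΔH ≈ −139 kJ

Bonds broken (reactants):
  C-H: 4 × 421 = 1684
  C=C: 1 × 608 = 608
  H-H: 1 × 432 = 432
  Σ(broken) = 2724 kJ
Bonds formed (products):
  C-C: 1 × 337 = 337
  C-H: 6 × 421 = 2526
  Σ(formed) = 2863 kJ
ΔH = Σ(broken) − Σ(formed) = 2724 − 2863 = −139 kJ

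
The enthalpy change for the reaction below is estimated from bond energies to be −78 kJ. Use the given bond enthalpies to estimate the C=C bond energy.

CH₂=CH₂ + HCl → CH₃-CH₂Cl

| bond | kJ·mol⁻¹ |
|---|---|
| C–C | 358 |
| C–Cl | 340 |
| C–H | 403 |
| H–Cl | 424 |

Let D be the C=C bond energy.
Σ(broken) = 4×403 + 1×D + 1×424 = 2036 + D
Σ(formed) = 1×358 + 1×340 + 5×403 = 2713
ΔH = Σ(broken) − Σ(formed) = (2036 + D) − (2713) = −677 + D
Setting this equal to −78 kJ gives D = 599 kJ/mol.

D(C=C) ≈ 599 kJ/mol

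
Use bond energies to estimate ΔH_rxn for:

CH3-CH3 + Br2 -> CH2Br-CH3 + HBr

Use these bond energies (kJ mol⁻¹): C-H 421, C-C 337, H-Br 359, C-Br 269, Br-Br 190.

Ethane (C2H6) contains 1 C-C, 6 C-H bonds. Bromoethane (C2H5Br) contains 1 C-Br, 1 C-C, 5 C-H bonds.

ΔH ≈ −17 kJ

Bonds broken (reactants):
  Br-Br: 1 × 190 = 190
  C-C: 1 × 337 = 337
  C-H: 6 × 421 = 2526
  Σ(broken) = 3053 kJ
Bonds formed (products):
  C-Br: 1 × 269 = 269
  C-C: 1 × 337 = 337
  C-H: 5 × 421 = 2105
  H-Br: 1 × 359 = 359
  Σ(formed) = 3070 kJ
ΔH = Σ(broken) − Σ(formed) = 3053 − 3070 = −17 kJ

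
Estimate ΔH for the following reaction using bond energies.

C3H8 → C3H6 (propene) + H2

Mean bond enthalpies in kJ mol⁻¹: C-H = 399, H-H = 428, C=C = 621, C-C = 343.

ΔH ≈ +92 kJ

Bonds broken (reactants):
  C-C: 2 × 343 = 686
  C-H: 8 × 399 = 3192
  Σ(broken) = 3878 kJ
Bonds formed (products):
  C-C: 1 × 343 = 343
  C-H: 6 × 399 = 2394
  C=C: 1 × 621 = 621
  H-H: 1 × 428 = 428
  Σ(formed) = 3786 kJ
ΔH = Σ(broken) − Σ(formed) = 3878 − 3786 = +92 kJ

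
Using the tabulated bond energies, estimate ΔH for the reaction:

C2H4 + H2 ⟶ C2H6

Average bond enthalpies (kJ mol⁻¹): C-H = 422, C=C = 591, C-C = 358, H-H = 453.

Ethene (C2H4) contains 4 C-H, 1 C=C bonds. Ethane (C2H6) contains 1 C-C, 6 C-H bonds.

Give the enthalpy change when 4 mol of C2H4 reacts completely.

Bonds broken (reactants):
  C-H: 4 × 422 = 1688
  C=C: 1 × 591 = 591
  H-H: 1 × 453 = 453
  Σ(broken) = 2732 kJ
Bonds formed (products):
  C-C: 1 × 358 = 358
  C-H: 6 × 422 = 2532
  Σ(formed) = 2890 kJ
ΔH = Σ(broken) − Σ(formed) = 2732 − 2890 = −158 kJ
For 4× the reaction as written: 4 × (−158) = −632 kJ

ΔH = −632 kJ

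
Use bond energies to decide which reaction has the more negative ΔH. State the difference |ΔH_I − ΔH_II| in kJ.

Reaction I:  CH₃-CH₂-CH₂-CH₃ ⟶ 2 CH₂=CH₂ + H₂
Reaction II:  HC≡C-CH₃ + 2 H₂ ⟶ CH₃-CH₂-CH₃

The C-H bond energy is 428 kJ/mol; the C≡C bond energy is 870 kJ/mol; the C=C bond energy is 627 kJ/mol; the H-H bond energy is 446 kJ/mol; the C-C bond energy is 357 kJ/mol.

Reaction II, by 534 kJ

Reaction I:
  Bonds broken (reactants):
    C-C: 3 × 357 = 1071
    C-H: 10 × 428 = 4280
    Σ(broken) = 5351 kJ
  Bonds formed (products):
    C-H: 8 × 428 = 3424
    C=C: 2 × 627 = 1254
    H-H: 1 × 446 = 446
    Σ(formed) = 5124 kJ
  ΔH_I = 5351 − 5124 = +227 kJ
Reaction II:
  Bonds broken (reactants):
    C≡C: 1 × 870 = 870
    C-C: 1 × 357 = 357
    C-H: 4 × 428 = 1712
    H-H: 2 × 446 = 892
    Σ(broken) = 3831 kJ
  Bonds formed (products):
    C-C: 2 × 357 = 714
    C-H: 8 × 428 = 3424
    Σ(formed) = 4138 kJ
  ΔH_II = 3831 − 4138 = −307 kJ
ΔH_I − ΔH_II = +534 kJ, so reaction II has the more negative ΔH; |ΔH_I − ΔH_II| = 534 kJ.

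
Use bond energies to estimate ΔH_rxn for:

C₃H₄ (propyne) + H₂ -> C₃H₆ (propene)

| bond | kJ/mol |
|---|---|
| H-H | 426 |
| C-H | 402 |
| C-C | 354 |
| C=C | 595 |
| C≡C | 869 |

Bonds broken (reactants):
  C≡C: 1 × 869 = 869
  C-C: 1 × 354 = 354
  C-H: 4 × 402 = 1608
  H-H: 1 × 426 = 426
  Σ(broken) = 3257 kJ
Bonds formed (products):
  C-C: 1 × 354 = 354
  C-H: 6 × 402 = 2412
  C=C: 1 × 595 = 595
  Σ(formed) = 3361 kJ
ΔH = Σ(broken) − Σ(formed) = 3257 − 3361 = −104 kJ

ΔH ≈ −104 kJ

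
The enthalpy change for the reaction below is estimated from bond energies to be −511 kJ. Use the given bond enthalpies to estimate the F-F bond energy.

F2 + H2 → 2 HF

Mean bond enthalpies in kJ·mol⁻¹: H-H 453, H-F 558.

D(F-F) ≈ 152 kJ/mol

Let D be the F-F bond energy.
Σ(broken) = 1×D + 1×453 = 453 + D
Σ(formed) = 2×558 = 1116
ΔH = Σ(broken) − Σ(formed) = (453 + D) − (1116) = −663 + D
Setting this equal to −511 kJ gives D = 152 kJ/mol.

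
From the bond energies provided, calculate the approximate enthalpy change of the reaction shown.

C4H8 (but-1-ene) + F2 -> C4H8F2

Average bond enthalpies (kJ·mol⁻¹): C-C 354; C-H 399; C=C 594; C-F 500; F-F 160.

ΔH ≈ −600 kJ

Bonds broken (reactants):
  C-C: 2 × 354 = 708
  C-H: 8 × 399 = 3192
  C=C: 1 × 594 = 594
  F-F: 1 × 160 = 160
  Σ(broken) = 4654 kJ
Bonds formed (products):
  C-C: 3 × 354 = 1062
  C-F: 2 × 500 = 1000
  C-H: 8 × 399 = 3192
  Σ(formed) = 5254 kJ
ΔH = Σ(broken) − Σ(formed) = 4654 − 5254 = −600 kJ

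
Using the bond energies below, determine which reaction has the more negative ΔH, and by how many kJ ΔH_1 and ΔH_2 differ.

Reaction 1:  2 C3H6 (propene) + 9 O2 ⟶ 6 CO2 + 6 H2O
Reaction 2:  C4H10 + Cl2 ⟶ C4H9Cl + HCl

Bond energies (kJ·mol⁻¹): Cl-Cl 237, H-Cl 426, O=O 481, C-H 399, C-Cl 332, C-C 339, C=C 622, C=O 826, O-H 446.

Reaction 1:
  Bonds broken (reactants):
    C-C: 2 × 339 = 678
    C-H: 12 × 399 = 4788
    C=C: 2 × 622 = 1244
    O=O: 9 × 481 = 4329
    Σ(broken) = 11039 kJ
  Bonds formed (products):
    C=O: 12 × 826 = 9912
    O-H: 12 × 446 = 5352
    Σ(formed) = 15264 kJ
  ΔH_1 = 11039 − 15264 = −4225 kJ
Reaction 2:
  Bonds broken (reactants):
    C-C: 3 × 339 = 1017
    C-H: 10 × 399 = 3990
    Cl-Cl: 1 × 237 = 237
    Σ(broken) = 5244 kJ
  Bonds formed (products):
    C-C: 3 × 339 = 1017
    C-Cl: 1 × 332 = 332
    C-H: 9 × 399 = 3591
    H-Cl: 1 × 426 = 426
    Σ(formed) = 5366 kJ
  ΔH_2 = 5244 − 5366 = −122 kJ
ΔH_1 − ΔH_2 = −4103 kJ, so reaction 1 has the more negative ΔH; |ΔH_1 − ΔH_2| = 4103 kJ.

Reaction 1, by 4103 kJ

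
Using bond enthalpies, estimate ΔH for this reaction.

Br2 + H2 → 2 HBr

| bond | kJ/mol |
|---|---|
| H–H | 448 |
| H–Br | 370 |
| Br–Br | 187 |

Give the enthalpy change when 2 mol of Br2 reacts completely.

Bonds broken (reactants):
  Br–Br: 1 × 187 = 187
  H–H: 1 × 448 = 448
  Σ(broken) = 635 kJ
Bonds formed (products):
  H–Br: 2 × 370 = 740
  Σ(formed) = 740 kJ
ΔH = Σ(broken) − Σ(formed) = 635 − 740 = −105 kJ
For 2× the reaction as written: 2 × (−105) = −210 kJ

ΔH = −210 kJ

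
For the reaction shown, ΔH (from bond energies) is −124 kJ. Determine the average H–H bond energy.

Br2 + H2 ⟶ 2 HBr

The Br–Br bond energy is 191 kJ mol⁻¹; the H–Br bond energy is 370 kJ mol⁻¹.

Let D be the H–H bond energy.
Σ(broken) = 1×191 + 1×D = 191 + D
Σ(formed) = 2×370 = 740
ΔH = Σ(broken) − Σ(formed) = (191 + D) − (740) = −549 + D
Setting this equal to −124 kJ gives D = 425 kJ/mol.

D(H–H) ≈ 425 kJ/mol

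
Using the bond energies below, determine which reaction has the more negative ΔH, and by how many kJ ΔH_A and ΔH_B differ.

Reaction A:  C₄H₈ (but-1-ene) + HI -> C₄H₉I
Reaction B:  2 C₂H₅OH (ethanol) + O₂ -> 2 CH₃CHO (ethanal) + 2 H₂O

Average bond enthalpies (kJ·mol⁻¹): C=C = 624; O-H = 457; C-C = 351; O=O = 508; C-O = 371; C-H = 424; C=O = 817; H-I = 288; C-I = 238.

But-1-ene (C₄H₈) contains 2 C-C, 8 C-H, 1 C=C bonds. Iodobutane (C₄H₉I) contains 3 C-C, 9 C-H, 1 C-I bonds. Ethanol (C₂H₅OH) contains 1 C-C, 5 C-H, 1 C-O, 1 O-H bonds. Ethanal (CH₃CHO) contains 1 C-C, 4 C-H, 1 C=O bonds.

Reaction A:
  Bonds broken (reactants):
    C-C: 2 × 351 = 702
    C-H: 8 × 424 = 3392
    C=C: 1 × 624 = 624
    H-I: 1 × 288 = 288
    Σ(broken) = 5006 kJ
  Bonds formed (products):
    C-C: 3 × 351 = 1053
    C-H: 9 × 424 = 3816
    C-I: 1 × 238 = 238
    Σ(formed) = 5107 kJ
  ΔH_A = 5006 − 5107 = −101 kJ
Reaction B:
  Bonds broken (reactants):
    C-C: 2 × 351 = 702
    C-H: 10 × 424 = 4240
    C-O: 2 × 371 = 742
    O-H: 2 × 457 = 914
    O=O: 1 × 508 = 508
    Σ(broken) = 7106 kJ
  Bonds formed (products):
    C-C: 2 × 351 = 702
    C-H: 8 × 424 = 3392
    C=O: 2 × 817 = 1634
    O-H: 4 × 457 = 1828
    Σ(formed) = 7556 kJ
  ΔH_B = 7106 − 7556 = −450 kJ
ΔH_A − ΔH_B = +349 kJ, so reaction B has the more negative ΔH; |ΔH_A − ΔH_B| = 349 kJ.

Reaction B, by 349 kJ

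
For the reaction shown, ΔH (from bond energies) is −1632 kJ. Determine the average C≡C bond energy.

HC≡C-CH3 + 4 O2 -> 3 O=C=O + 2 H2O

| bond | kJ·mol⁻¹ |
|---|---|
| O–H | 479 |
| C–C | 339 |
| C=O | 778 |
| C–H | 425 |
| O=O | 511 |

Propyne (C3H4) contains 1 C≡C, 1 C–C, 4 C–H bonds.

Let D be the C≡C bond energy.
Σ(broken) = 1×D + 1×339 + 4×425 + 4×511 = 4083 + D
Σ(formed) = 6×778 + 4×479 = 6584
ΔH = Σ(broken) − Σ(formed) = (4083 + D) − (6584) = −2501 + D
Setting this equal to −1632 kJ gives D = 869 kJ/mol.

D(C≡C) ≈ 869 kJ/mol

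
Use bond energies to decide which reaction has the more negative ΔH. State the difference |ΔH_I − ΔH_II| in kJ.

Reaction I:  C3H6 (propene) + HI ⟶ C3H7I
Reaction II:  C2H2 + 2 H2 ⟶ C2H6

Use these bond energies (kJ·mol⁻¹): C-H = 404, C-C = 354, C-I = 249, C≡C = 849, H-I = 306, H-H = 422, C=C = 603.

Reaction II, by 179 kJ

Reaction I:
  Bonds broken (reactants):
    C-C: 1 × 354 = 354
    C-H: 6 × 404 = 2424
    C=C: 1 × 603 = 603
    H-I: 1 × 306 = 306
    Σ(broken) = 3687 kJ
  Bonds formed (products):
    C-C: 2 × 354 = 708
    C-H: 7 × 404 = 2828
    C-I: 1 × 249 = 249
    Σ(formed) = 3785 kJ
  ΔH_I = 3687 − 3785 = −98 kJ
Reaction II:
  Bonds broken (reactants):
    C≡C: 1 × 849 = 849
    C-H: 2 × 404 = 808
    H-H: 2 × 422 = 844
    Σ(broken) = 2501 kJ
  Bonds formed (products):
    C-C: 1 × 354 = 354
    C-H: 6 × 404 = 2424
    Σ(formed) = 2778 kJ
  ΔH_II = 2501 − 2778 = −277 kJ
ΔH_I − ΔH_II = +179 kJ, so reaction II has the more negative ΔH; |ΔH_I − ΔH_II| = 179 kJ.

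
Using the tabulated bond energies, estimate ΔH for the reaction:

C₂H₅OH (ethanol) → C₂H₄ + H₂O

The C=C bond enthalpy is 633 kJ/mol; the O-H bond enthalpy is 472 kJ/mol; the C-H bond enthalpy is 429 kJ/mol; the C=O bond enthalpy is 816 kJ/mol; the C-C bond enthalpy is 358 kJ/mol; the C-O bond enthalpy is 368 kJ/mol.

ΔH ≈ +50 kJ

Bonds broken (reactants):
  C-C: 1 × 358 = 358
  C-H: 5 × 429 = 2145
  C-O: 1 × 368 = 368
  O-H: 1 × 472 = 472
  Σ(broken) = 3343 kJ
Bonds formed (products):
  C-H: 4 × 429 = 1716
  C=C: 1 × 633 = 633
  O-H: 2 × 472 = 944
  Σ(formed) = 3293 kJ
ΔH = Σ(broken) − Σ(formed) = 3343 − 3293 = +50 kJ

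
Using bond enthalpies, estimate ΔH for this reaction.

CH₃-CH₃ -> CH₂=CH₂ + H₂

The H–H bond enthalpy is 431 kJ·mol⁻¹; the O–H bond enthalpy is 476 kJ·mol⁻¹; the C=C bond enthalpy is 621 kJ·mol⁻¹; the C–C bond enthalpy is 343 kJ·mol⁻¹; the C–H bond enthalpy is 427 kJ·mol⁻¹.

Bonds broken (reactants):
  C–C: 1 × 343 = 343
  C–H: 6 × 427 = 2562
  Σ(broken) = 2905 kJ
Bonds formed (products):
  C–H: 4 × 427 = 1708
  C=C: 1 × 621 = 621
  H–H: 1 × 431 = 431
  Σ(formed) = 2760 kJ
ΔH = Σ(broken) − Σ(formed) = 2905 − 2760 = +145 kJ

ΔH ≈ +145 kJ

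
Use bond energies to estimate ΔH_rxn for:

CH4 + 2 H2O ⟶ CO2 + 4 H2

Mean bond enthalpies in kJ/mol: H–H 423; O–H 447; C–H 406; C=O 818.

Bonds broken (reactants):
  C–H: 4 × 406 = 1624
  O–H: 4 × 447 = 1788
  Σ(broken) = 3412 kJ
Bonds formed (products):
  C=O: 2 × 818 = 1636
  H–H: 4 × 423 = 1692
  Σ(formed) = 3328 kJ
ΔH = Σ(broken) − Σ(formed) = 3412 − 3328 = +84 kJ

ΔH ≈ +84 kJ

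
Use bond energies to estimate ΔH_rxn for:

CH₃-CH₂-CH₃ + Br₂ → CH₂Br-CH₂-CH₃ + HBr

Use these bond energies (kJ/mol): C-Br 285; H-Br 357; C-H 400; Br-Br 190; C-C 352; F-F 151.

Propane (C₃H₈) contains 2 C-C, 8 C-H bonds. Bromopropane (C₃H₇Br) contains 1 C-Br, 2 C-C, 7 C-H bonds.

ΔH ≈ −52 kJ

Bonds broken (reactants):
  Br-Br: 1 × 190 = 190
  C-C: 2 × 352 = 704
  C-H: 8 × 400 = 3200
  Σ(broken) = 4094 kJ
Bonds formed (products):
  C-Br: 1 × 285 = 285
  C-C: 2 × 352 = 704
  C-H: 7 × 400 = 2800
  H-Br: 1 × 357 = 357
  Σ(formed) = 4146 kJ
ΔH = Σ(broken) − Σ(formed) = 4094 − 4146 = −52 kJ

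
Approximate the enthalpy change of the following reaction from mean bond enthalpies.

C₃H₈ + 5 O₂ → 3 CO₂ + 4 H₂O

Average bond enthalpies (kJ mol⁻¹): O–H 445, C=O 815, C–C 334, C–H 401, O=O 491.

Bonds broken (reactants):
  C–C: 2 × 334 = 668
  C–H: 8 × 401 = 3208
  O=O: 5 × 491 = 2455
  Σ(broken) = 6331 kJ
Bonds formed (products):
  C=O: 6 × 815 = 4890
  O–H: 8 × 445 = 3560
  Σ(formed) = 8450 kJ
ΔH = Σ(broken) − Σ(formed) = 6331 − 8450 = −2119 kJ

ΔH ≈ −2119 kJ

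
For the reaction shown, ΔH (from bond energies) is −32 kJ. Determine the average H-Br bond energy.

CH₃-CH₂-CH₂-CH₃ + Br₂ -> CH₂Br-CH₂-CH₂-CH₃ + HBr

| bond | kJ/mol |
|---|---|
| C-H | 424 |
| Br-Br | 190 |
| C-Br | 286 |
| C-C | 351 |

D(H-Br) ≈ 360 kJ/mol

Let D be the H-Br bond energy.
Σ(broken) = 1×190 + 3×351 + 10×424 = 5483
Σ(formed) = 1×286 + 3×351 + 9×424 + 1×D = 5155 + D
ΔH = Σ(broken) − Σ(formed) = (5483) − (5155 + D) = +328 − D
Setting this equal to −32 kJ gives D = 360 kJ/mol.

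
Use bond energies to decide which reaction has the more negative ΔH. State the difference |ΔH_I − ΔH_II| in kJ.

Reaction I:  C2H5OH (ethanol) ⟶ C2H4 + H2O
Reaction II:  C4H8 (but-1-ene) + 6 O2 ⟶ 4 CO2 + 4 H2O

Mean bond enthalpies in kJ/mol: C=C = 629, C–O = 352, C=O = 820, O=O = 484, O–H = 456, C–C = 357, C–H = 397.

Reaction I:
  Bonds broken (reactants):
    C–C: 1 × 357 = 357
    C–H: 5 × 397 = 1985
    C–O: 1 × 352 = 352
    O–H: 1 × 456 = 456
    Σ(broken) = 3150 kJ
  Bonds formed (products):
    C–H: 4 × 397 = 1588
    C=C: 1 × 629 = 629
    O–H: 2 × 456 = 912
    Σ(formed) = 3129 kJ
  ΔH_I = 3150 − 3129 = +21 kJ
Reaction II:
  Bonds broken (reactants):
    C–C: 2 × 357 = 714
    C–H: 8 × 397 = 3176
    C=C: 1 × 629 = 629
    O=O: 6 × 484 = 2904
    Σ(broken) = 7423 kJ
  Bonds formed (products):
    C=O: 8 × 820 = 6560
    O–H: 8 × 456 = 3648
    Σ(formed) = 10208 kJ
  ΔH_II = 7423 − 10208 = −2785 kJ
ΔH_I − ΔH_II = +2806 kJ, so reaction II has the more negative ΔH; |ΔH_I − ΔH_II| = 2806 kJ.

Reaction II, by 2806 kJ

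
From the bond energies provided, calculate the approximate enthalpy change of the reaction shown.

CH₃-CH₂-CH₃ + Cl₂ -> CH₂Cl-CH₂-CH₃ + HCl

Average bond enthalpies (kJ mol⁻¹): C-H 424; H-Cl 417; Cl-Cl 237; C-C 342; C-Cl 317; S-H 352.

Bonds broken (reactants):
  C-C: 2 × 342 = 684
  C-H: 8 × 424 = 3392
  Cl-Cl: 1 × 237 = 237
  Σ(broken) = 4313 kJ
Bonds formed (products):
  C-C: 2 × 342 = 684
  C-Cl: 1 × 317 = 317
  C-H: 7 × 424 = 2968
  H-Cl: 1 × 417 = 417
  Σ(formed) = 4386 kJ
ΔH = Σ(broken) − Σ(formed) = 4313 − 4386 = −73 kJ

ΔH ≈ −73 kJ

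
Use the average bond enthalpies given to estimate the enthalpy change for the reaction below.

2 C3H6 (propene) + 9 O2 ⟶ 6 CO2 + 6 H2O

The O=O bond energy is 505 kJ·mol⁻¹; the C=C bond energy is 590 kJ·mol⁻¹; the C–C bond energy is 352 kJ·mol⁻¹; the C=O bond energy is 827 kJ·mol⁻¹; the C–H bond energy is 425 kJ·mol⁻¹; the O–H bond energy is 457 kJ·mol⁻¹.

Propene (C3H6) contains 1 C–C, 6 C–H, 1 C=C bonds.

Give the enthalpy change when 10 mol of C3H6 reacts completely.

ΔH = −19395 kJ

Bonds broken (reactants):
  C–C: 2 × 352 = 704
  C–H: 12 × 425 = 5100
  C=C: 2 × 590 = 1180
  O=O: 9 × 505 = 4545
  Σ(broken) = 11529 kJ
Bonds formed (products):
  C=O: 12 × 827 = 9924
  O–H: 12 × 457 = 5484
  Σ(formed) = 15408 kJ
ΔH = Σ(broken) − Σ(formed) = 11529 − 15408 = −3879 kJ
For 5× the reaction as written: 5 × (−3879) = −19395 kJ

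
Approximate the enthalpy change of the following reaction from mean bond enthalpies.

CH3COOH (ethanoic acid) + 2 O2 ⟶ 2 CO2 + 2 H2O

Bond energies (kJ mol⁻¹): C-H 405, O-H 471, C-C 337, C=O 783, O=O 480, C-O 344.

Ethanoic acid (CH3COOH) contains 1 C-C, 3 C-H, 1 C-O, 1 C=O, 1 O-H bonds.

ΔH ≈ −906 kJ

Bonds broken (reactants):
  C-C: 1 × 337 = 337
  C-H: 3 × 405 = 1215
  C-O: 1 × 344 = 344
  C=O: 1 × 783 = 783
  O-H: 1 × 471 = 471
  O=O: 2 × 480 = 960
  Σ(broken) = 4110 kJ
Bonds formed (products):
  C=O: 4 × 783 = 3132
  O-H: 4 × 471 = 1884
  Σ(formed) = 5016 kJ
ΔH = Σ(broken) − Σ(formed) = 4110 − 5016 = −906 kJ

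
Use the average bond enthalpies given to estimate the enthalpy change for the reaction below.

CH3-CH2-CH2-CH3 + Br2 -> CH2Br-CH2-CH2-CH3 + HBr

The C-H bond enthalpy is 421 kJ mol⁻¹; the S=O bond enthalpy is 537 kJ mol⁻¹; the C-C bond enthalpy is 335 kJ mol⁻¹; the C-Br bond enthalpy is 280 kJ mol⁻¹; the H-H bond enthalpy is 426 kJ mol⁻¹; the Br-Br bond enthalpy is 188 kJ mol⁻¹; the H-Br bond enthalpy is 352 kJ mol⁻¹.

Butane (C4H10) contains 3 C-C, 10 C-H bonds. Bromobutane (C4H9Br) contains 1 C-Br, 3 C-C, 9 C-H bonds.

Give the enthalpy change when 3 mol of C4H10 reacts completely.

Bonds broken (reactants):
  Br-Br: 1 × 188 = 188
  C-C: 3 × 335 = 1005
  C-H: 10 × 421 = 4210
  Σ(broken) = 5403 kJ
Bonds formed (products):
  C-Br: 1 × 280 = 280
  C-C: 3 × 335 = 1005
  C-H: 9 × 421 = 3789
  H-Br: 1 × 352 = 352
  Σ(formed) = 5426 kJ
ΔH = Σ(broken) − Σ(formed) = 5403 − 5426 = −23 kJ
For 3× the reaction as written: 3 × (−23) = −69 kJ

ΔH = −69 kJ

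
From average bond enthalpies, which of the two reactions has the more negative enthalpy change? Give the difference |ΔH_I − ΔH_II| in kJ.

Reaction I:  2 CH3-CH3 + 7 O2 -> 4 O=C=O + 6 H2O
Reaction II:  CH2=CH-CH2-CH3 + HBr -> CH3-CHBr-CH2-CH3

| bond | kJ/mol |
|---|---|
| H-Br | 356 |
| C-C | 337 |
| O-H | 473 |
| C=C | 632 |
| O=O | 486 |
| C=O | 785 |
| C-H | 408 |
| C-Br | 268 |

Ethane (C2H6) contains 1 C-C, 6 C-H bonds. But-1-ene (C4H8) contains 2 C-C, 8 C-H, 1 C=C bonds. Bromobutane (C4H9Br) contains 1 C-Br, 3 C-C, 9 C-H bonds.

Reaction I, by 2959 kJ

Reaction I:
  Bonds broken (reactants):
    C-C: 2 × 337 = 674
    C-H: 12 × 408 = 4896
    O=O: 7 × 486 = 3402
    Σ(broken) = 8972 kJ
  Bonds formed (products):
    C=O: 8 × 785 = 6280
    O-H: 12 × 473 = 5676
    Σ(formed) = 11956 kJ
  ΔH_I = 8972 − 11956 = −2984 kJ
Reaction II:
  Bonds broken (reactants):
    C-C: 2 × 337 = 674
    C-H: 8 × 408 = 3264
    C=C: 1 × 632 = 632
    H-Br: 1 × 356 = 356
    Σ(broken) = 4926 kJ
  Bonds formed (products):
    C-Br: 1 × 268 = 268
    C-C: 3 × 337 = 1011
    C-H: 9 × 408 = 3672
    Σ(formed) = 4951 kJ
  ΔH_II = 4926 − 4951 = −25 kJ
ΔH_I − ΔH_II = −2959 kJ, so reaction I has the more negative ΔH; |ΔH_I − ΔH_II| = 2959 kJ.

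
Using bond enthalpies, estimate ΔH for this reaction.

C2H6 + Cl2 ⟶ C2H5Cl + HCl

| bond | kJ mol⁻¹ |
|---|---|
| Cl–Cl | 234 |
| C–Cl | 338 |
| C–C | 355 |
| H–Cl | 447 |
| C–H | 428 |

ΔH ≈ −123 kJ

Bonds broken (reactants):
  C–C: 1 × 355 = 355
  C–H: 6 × 428 = 2568
  Cl–Cl: 1 × 234 = 234
  Σ(broken) = 3157 kJ
Bonds formed (products):
  C–C: 1 × 355 = 355
  C–Cl: 1 × 338 = 338
  C–H: 5 × 428 = 2140
  H–Cl: 1 × 447 = 447
  Σ(formed) = 3280 kJ
ΔH = Σ(broken) − Σ(formed) = 3157 − 3280 = −123 kJ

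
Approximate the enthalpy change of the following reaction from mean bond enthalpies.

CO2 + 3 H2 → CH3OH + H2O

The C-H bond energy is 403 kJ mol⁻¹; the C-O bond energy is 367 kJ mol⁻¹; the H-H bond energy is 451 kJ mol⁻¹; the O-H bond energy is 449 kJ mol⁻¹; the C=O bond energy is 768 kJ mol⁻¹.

Bonds broken (reactants):
  C=O: 2 × 768 = 1536
  H-H: 3 × 451 = 1353
  Σ(broken) = 2889 kJ
Bonds formed (products):
  C-H: 3 × 403 = 1209
  C-O: 1 × 367 = 367
  O-H: 3 × 449 = 1347
  Σ(formed) = 2923 kJ
ΔH = Σ(broken) − Σ(formed) = 2889 − 2923 = −34 kJ

ΔH ≈ −34 kJ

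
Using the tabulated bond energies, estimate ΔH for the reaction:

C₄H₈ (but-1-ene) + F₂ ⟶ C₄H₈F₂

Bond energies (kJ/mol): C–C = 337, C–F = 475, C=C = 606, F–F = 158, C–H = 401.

Bonds broken (reactants):
  C–C: 2 × 337 = 674
  C–H: 8 × 401 = 3208
  C=C: 1 × 606 = 606
  F–F: 1 × 158 = 158
  Σ(broken) = 4646 kJ
Bonds formed (products):
  C–C: 3 × 337 = 1011
  C–F: 2 × 475 = 950
  C–H: 8 × 401 = 3208
  Σ(formed) = 5169 kJ
ΔH = Σ(broken) − Σ(formed) = 4646 − 5169 = −523 kJ

ΔH ≈ −523 kJ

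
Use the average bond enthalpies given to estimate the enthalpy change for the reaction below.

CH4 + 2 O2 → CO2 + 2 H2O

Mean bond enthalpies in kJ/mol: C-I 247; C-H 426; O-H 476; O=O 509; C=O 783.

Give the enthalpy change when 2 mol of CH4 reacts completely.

Bonds broken (reactants):
  C-H: 4 × 426 = 1704
  O=O: 2 × 509 = 1018
  Σ(broken) = 2722 kJ
Bonds formed (products):
  C=O: 2 × 783 = 1566
  O-H: 4 × 476 = 1904
  Σ(formed) = 3470 kJ
ΔH = Σ(broken) − Σ(formed) = 2722 − 3470 = −748 kJ
For 2× the reaction as written: 2 × (−748) = −1496 kJ

ΔH = −1496 kJ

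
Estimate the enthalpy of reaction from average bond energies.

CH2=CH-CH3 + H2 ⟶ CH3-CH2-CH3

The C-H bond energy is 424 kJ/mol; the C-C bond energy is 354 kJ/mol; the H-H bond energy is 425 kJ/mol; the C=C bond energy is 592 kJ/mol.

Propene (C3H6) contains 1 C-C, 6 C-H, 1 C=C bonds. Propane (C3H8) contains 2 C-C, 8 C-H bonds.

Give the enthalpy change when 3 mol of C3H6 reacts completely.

ΔH = −555 kJ

Bonds broken (reactants):
  C-C: 1 × 354 = 354
  C-H: 6 × 424 = 2544
  C=C: 1 × 592 = 592
  H-H: 1 × 425 = 425
  Σ(broken) = 3915 kJ
Bonds formed (products):
  C-C: 2 × 354 = 708
  C-H: 8 × 424 = 3392
  Σ(formed) = 4100 kJ
ΔH = Σ(broken) − Σ(formed) = 3915 − 4100 = −185 kJ
For 3× the reaction as written: 3 × (−185) = −555 kJ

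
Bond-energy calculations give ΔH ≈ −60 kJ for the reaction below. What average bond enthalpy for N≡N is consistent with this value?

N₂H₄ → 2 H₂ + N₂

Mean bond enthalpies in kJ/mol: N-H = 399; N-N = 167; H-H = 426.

D(N≡N) ≈ 971 kJ/mol

Let D be the N≡N bond energy.
Σ(broken) = 4×399 + 1×167 = 1763
Σ(formed) = 2×426 + 1×D = 852 + D
ΔH = Σ(broken) − Σ(formed) = (1763) − (852 + D) = +911 − D
Setting this equal to −60 kJ gives D = 971 kJ/mol.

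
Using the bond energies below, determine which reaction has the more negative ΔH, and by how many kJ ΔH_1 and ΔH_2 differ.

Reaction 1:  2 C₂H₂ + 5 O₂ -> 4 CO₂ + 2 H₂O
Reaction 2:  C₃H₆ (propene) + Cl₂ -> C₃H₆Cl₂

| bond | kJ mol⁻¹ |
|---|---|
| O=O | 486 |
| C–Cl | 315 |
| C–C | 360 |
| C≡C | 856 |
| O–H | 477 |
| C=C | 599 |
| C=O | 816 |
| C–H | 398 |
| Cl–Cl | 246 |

Reaction 1:
  Bonds broken (reactants):
    C≡C: 2 × 856 = 1712
    C–H: 4 × 398 = 1592
    O=O: 5 × 486 = 2430
    Σ(broken) = 5734 kJ
  Bonds formed (products):
    C=O: 8 × 816 = 6528
    O–H: 4 × 477 = 1908
    Σ(formed) = 8436 kJ
  ΔH_1 = 5734 − 8436 = −2702 kJ
Reaction 2:
  Bonds broken (reactants):
    C–C: 1 × 360 = 360
    C–H: 6 × 398 = 2388
    C=C: 1 × 599 = 599
    Cl–Cl: 1 × 246 = 246
    Σ(broken) = 3593 kJ
  Bonds formed (products):
    C–C: 2 × 360 = 720
    C–Cl: 2 × 315 = 630
    C–H: 6 × 398 = 2388
    Σ(formed) = 3738 kJ
  ΔH_2 = 3593 − 3738 = −145 kJ
ΔH_1 − ΔH_2 = −2557 kJ, so reaction 1 has the more negative ΔH; |ΔH_1 − ΔH_2| = 2557 kJ.

Reaction 1, by 2557 kJ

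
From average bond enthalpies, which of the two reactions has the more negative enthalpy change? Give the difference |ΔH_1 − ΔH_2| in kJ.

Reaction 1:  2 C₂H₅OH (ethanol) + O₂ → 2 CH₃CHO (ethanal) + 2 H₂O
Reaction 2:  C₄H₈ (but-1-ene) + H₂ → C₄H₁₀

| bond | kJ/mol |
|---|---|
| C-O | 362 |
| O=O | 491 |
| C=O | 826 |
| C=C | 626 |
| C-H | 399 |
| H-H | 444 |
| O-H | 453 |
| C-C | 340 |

Reaction 1, by 477 kJ

Reaction 1:
  Bonds broken (reactants):
    C-C: 2 × 340 = 680
    C-H: 10 × 399 = 3990
    C-O: 2 × 362 = 724
    O-H: 2 × 453 = 906
    O=O: 1 × 491 = 491
    Σ(broken) = 6791 kJ
  Bonds formed (products):
    C-C: 2 × 340 = 680
    C-H: 8 × 399 = 3192
    C=O: 2 × 826 = 1652
    O-H: 4 × 453 = 1812
    Σ(formed) = 7336 kJ
  ΔH_1 = 6791 − 7336 = −545 kJ
Reaction 2:
  Bonds broken (reactants):
    C-C: 2 × 340 = 680
    C-H: 8 × 399 = 3192
    C=C: 1 × 626 = 626
    H-H: 1 × 444 = 444
    Σ(broken) = 4942 kJ
  Bonds formed (products):
    C-C: 3 × 340 = 1020
    C-H: 10 × 399 = 3990
    Σ(formed) = 5010 kJ
  ΔH_2 = 4942 − 5010 = −68 kJ
ΔH_1 − ΔH_2 = −477 kJ, so reaction 1 has the more negative ΔH; |ΔH_1 − ΔH_2| = 477 kJ.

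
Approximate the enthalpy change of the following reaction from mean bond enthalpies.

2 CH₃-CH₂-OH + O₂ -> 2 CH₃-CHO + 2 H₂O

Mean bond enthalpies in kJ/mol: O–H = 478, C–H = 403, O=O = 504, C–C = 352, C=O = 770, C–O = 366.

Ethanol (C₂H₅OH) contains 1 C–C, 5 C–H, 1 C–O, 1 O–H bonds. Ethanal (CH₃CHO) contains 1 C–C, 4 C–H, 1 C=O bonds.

ΔH ≈ −454 kJ

Bonds broken (reactants):
  C–C: 2 × 352 = 704
  C–H: 10 × 403 = 4030
  C–O: 2 × 366 = 732
  O–H: 2 × 478 = 956
  O=O: 1 × 504 = 504
  Σ(broken) = 6926 kJ
Bonds formed (products):
  C–C: 2 × 352 = 704
  C–H: 8 × 403 = 3224
  C=O: 2 × 770 = 1540
  O–H: 4 × 478 = 1912
  Σ(formed) = 7380 kJ
ΔH = Σ(broken) − Σ(formed) = 6926 − 7380 = −454 kJ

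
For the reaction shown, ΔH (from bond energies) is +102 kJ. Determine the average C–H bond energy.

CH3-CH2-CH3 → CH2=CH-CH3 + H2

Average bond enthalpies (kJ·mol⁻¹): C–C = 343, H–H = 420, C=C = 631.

D(C–H) ≈ 405 kJ/mol

Let D be the C–H bond energy.
Σ(broken) = 2×343 + 8×D = 686 + 8D
Σ(formed) = 1×343 + 6×D + 1×631 + 1×420 = 1394 + 6D
ΔH = Σ(broken) − Σ(formed) = (686 + 8D) − (1394 + 6D) = −708 + 2D
Setting this equal to +102 kJ gives 2D = 810, so D = 405 kJ/mol.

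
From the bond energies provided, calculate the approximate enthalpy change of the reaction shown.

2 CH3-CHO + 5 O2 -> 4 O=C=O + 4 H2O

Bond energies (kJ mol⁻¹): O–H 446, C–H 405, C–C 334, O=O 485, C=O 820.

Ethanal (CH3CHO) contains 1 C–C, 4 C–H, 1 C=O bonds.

Bonds broken (reactants):
  C–C: 2 × 334 = 668
  C–H: 8 × 405 = 3240
  C=O: 2 × 820 = 1640
  O=O: 5 × 485 = 2425
  Σ(broken) = 7973 kJ
Bonds formed (products):
  C=O: 8 × 820 = 6560
  O–H: 8 × 446 = 3568
  Σ(formed) = 10128 kJ
ΔH = Σ(broken) − Σ(formed) = 7973 − 10128 = −2155 kJ

ΔH ≈ −2155 kJ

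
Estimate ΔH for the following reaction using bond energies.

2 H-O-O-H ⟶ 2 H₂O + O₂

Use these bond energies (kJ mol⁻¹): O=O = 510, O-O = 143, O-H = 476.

ΔH ≈ −224 kJ

Bonds broken (reactants):
  O-H: 4 × 476 = 1904
  O-O: 2 × 143 = 286
  Σ(broken) = 2190 kJ
Bonds formed (products):
  O-H: 4 × 476 = 1904
  O=O: 1 × 510 = 510
  Σ(formed) = 2414 kJ
ΔH = Σ(broken) − Σ(formed) = 2190 − 2414 = −224 kJ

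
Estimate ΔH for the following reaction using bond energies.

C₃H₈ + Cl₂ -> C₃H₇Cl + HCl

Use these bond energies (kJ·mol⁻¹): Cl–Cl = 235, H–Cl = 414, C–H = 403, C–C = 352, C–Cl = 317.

ΔH ≈ −93 kJ

Bonds broken (reactants):
  C–C: 2 × 352 = 704
  C–H: 8 × 403 = 3224
  Cl–Cl: 1 × 235 = 235
  Σ(broken) = 4163 kJ
Bonds formed (products):
  C–C: 2 × 352 = 704
  C–Cl: 1 × 317 = 317
  C–H: 7 × 403 = 2821
  H–Cl: 1 × 414 = 414
  Σ(formed) = 4256 kJ
ΔH = Σ(broken) − Σ(formed) = 4163 − 4256 = −93 kJ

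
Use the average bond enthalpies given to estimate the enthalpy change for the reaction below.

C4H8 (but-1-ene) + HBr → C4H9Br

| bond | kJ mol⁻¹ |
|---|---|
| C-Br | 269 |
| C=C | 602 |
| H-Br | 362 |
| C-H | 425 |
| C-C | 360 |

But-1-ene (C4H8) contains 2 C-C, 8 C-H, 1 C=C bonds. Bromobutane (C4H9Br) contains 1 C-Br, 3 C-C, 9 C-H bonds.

Bonds broken (reactants):
  C-C: 2 × 360 = 720
  C-H: 8 × 425 = 3400
  C=C: 1 × 602 = 602
  H-Br: 1 × 362 = 362
  Σ(broken) = 5084 kJ
Bonds formed (products):
  C-Br: 1 × 269 = 269
  C-C: 3 × 360 = 1080
  C-H: 9 × 425 = 3825
  Σ(formed) = 5174 kJ
ΔH = Σ(broken) − Σ(formed) = 5084 − 5174 = −90 kJ

ΔH ≈ −90 kJ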